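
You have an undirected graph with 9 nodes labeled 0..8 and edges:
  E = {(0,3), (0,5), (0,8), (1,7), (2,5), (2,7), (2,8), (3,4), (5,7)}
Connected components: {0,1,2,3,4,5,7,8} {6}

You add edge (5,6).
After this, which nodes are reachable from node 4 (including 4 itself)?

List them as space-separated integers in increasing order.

Answer: 0 1 2 3 4 5 6 7 8

Derivation:
Before: nodes reachable from 4: {0,1,2,3,4,5,7,8}
Adding (5,6): merges 4's component with another. Reachability grows.
After: nodes reachable from 4: {0,1,2,3,4,5,6,7,8}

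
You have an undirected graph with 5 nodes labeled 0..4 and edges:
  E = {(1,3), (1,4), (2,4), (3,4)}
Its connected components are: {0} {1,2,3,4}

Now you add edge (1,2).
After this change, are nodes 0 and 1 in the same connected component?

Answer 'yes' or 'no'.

Initial components: {0} {1,2,3,4}
Adding edge (1,2): both already in same component {1,2,3,4}. No change.
New components: {0} {1,2,3,4}
Are 0 and 1 in the same component? no

Answer: no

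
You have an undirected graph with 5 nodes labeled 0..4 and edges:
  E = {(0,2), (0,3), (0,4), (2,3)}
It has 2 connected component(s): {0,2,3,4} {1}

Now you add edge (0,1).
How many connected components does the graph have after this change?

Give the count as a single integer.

Initial component count: 2
Add (0,1): merges two components. Count decreases: 2 -> 1.
New component count: 1

Answer: 1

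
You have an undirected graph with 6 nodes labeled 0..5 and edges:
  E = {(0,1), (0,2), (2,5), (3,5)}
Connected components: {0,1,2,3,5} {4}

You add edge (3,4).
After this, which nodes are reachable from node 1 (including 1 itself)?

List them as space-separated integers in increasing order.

Answer: 0 1 2 3 4 5

Derivation:
Before: nodes reachable from 1: {0,1,2,3,5}
Adding (3,4): merges 1's component with another. Reachability grows.
After: nodes reachable from 1: {0,1,2,3,4,5}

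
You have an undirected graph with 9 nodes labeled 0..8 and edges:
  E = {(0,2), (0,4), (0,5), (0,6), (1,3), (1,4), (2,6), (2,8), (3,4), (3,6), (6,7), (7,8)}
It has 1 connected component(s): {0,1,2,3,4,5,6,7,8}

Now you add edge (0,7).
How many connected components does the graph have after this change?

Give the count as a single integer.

Answer: 1

Derivation:
Initial component count: 1
Add (0,7): endpoints already in same component. Count unchanged: 1.
New component count: 1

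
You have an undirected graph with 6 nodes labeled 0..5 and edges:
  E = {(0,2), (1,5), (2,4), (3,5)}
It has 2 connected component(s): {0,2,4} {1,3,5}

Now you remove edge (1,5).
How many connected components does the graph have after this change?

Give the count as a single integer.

Answer: 3

Derivation:
Initial component count: 2
Remove (1,5): it was a bridge. Count increases: 2 -> 3.
  After removal, components: {0,2,4} {1} {3,5}
New component count: 3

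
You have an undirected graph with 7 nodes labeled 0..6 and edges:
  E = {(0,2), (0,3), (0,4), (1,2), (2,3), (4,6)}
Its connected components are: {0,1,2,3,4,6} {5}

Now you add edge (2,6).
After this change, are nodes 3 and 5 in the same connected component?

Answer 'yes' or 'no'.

Initial components: {0,1,2,3,4,6} {5}
Adding edge (2,6): both already in same component {0,1,2,3,4,6}. No change.
New components: {0,1,2,3,4,6} {5}
Are 3 and 5 in the same component? no

Answer: no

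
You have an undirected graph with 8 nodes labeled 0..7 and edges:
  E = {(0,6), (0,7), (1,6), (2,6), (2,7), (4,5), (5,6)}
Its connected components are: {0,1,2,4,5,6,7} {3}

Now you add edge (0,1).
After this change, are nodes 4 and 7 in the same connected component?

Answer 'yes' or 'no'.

Answer: yes

Derivation:
Initial components: {0,1,2,4,5,6,7} {3}
Adding edge (0,1): both already in same component {0,1,2,4,5,6,7}. No change.
New components: {0,1,2,4,5,6,7} {3}
Are 4 and 7 in the same component? yes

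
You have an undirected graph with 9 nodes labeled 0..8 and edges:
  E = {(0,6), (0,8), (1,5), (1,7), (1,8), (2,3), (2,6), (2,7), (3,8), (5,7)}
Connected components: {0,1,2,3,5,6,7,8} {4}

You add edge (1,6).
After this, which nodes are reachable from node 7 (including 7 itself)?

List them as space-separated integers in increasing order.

Before: nodes reachable from 7: {0,1,2,3,5,6,7,8}
Adding (1,6): both endpoints already in same component. Reachability from 7 unchanged.
After: nodes reachable from 7: {0,1,2,3,5,6,7,8}

Answer: 0 1 2 3 5 6 7 8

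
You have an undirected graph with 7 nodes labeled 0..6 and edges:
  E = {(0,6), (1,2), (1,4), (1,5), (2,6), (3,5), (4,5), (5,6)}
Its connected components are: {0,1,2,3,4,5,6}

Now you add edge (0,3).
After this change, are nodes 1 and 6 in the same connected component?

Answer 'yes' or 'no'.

Initial components: {0,1,2,3,4,5,6}
Adding edge (0,3): both already in same component {0,1,2,3,4,5,6}. No change.
New components: {0,1,2,3,4,5,6}
Are 1 and 6 in the same component? yes

Answer: yes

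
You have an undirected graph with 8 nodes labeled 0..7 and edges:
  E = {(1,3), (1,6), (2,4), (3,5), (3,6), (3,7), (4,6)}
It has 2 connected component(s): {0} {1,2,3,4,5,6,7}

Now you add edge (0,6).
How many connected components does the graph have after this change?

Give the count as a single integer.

Initial component count: 2
Add (0,6): merges two components. Count decreases: 2 -> 1.
New component count: 1

Answer: 1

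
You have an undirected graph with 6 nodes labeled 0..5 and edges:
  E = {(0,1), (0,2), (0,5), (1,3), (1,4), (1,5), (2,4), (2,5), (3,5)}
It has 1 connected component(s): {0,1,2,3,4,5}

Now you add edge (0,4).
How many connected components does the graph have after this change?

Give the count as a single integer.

Initial component count: 1
Add (0,4): endpoints already in same component. Count unchanged: 1.
New component count: 1

Answer: 1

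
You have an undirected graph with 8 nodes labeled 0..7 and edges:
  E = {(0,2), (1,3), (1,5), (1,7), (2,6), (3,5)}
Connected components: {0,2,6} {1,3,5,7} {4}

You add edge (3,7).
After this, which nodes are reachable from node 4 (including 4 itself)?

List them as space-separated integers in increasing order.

Before: nodes reachable from 4: {4}
Adding (3,7): both endpoints already in same component. Reachability from 4 unchanged.
After: nodes reachable from 4: {4}

Answer: 4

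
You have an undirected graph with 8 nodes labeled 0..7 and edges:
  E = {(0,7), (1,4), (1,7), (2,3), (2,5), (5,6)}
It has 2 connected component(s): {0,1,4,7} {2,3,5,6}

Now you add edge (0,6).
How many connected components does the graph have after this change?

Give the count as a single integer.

Answer: 1

Derivation:
Initial component count: 2
Add (0,6): merges two components. Count decreases: 2 -> 1.
New component count: 1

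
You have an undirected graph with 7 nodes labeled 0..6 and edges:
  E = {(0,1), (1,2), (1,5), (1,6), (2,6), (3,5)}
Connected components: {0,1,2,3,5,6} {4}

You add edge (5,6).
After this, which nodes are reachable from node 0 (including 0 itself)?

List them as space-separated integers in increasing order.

Answer: 0 1 2 3 5 6

Derivation:
Before: nodes reachable from 0: {0,1,2,3,5,6}
Adding (5,6): both endpoints already in same component. Reachability from 0 unchanged.
After: nodes reachable from 0: {0,1,2,3,5,6}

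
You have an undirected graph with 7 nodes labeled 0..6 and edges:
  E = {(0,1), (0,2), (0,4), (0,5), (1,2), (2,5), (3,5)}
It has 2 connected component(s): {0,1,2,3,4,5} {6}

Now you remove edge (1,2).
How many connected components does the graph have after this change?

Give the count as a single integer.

Initial component count: 2
Remove (1,2): not a bridge. Count unchanged: 2.
  After removal, components: {0,1,2,3,4,5} {6}
New component count: 2

Answer: 2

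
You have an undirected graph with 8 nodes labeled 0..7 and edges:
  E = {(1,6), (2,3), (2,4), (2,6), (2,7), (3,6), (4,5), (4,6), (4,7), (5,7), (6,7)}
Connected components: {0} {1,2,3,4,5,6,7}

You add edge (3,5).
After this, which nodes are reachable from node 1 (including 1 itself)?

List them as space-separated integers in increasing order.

Answer: 1 2 3 4 5 6 7

Derivation:
Before: nodes reachable from 1: {1,2,3,4,5,6,7}
Adding (3,5): both endpoints already in same component. Reachability from 1 unchanged.
After: nodes reachable from 1: {1,2,3,4,5,6,7}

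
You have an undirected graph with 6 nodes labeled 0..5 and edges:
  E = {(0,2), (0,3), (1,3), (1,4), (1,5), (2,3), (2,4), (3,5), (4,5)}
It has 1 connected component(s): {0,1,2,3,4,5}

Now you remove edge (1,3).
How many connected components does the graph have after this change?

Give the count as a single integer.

Answer: 1

Derivation:
Initial component count: 1
Remove (1,3): not a bridge. Count unchanged: 1.
  After removal, components: {0,1,2,3,4,5}
New component count: 1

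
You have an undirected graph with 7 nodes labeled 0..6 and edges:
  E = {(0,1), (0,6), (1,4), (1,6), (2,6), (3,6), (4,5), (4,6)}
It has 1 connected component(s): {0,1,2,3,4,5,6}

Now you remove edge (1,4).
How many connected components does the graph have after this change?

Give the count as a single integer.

Answer: 1

Derivation:
Initial component count: 1
Remove (1,4): not a bridge. Count unchanged: 1.
  After removal, components: {0,1,2,3,4,5,6}
New component count: 1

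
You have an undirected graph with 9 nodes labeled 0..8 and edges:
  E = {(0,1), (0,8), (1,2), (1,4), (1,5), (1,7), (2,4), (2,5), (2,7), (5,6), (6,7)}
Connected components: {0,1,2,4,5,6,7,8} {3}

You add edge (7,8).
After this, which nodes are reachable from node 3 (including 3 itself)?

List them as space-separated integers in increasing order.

Answer: 3

Derivation:
Before: nodes reachable from 3: {3}
Adding (7,8): both endpoints already in same component. Reachability from 3 unchanged.
After: nodes reachable from 3: {3}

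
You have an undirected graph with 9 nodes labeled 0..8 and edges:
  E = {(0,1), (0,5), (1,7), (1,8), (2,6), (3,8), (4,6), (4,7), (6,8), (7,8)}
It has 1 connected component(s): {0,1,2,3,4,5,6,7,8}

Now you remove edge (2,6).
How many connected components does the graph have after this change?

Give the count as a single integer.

Answer: 2

Derivation:
Initial component count: 1
Remove (2,6): it was a bridge. Count increases: 1 -> 2.
  After removal, components: {0,1,3,4,5,6,7,8} {2}
New component count: 2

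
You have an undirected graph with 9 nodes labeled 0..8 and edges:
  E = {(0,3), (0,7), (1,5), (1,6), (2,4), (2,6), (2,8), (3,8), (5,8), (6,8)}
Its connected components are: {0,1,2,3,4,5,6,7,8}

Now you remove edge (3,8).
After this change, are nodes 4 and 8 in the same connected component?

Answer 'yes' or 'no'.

Initial components: {0,1,2,3,4,5,6,7,8}
Removing edge (3,8): it was a bridge — component count 1 -> 2.
New components: {0,3,7} {1,2,4,5,6,8}
Are 4 and 8 in the same component? yes

Answer: yes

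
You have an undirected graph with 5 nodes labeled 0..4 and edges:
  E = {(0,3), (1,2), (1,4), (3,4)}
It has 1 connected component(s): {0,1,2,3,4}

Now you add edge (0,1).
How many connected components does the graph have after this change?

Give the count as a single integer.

Answer: 1

Derivation:
Initial component count: 1
Add (0,1): endpoints already in same component. Count unchanged: 1.
New component count: 1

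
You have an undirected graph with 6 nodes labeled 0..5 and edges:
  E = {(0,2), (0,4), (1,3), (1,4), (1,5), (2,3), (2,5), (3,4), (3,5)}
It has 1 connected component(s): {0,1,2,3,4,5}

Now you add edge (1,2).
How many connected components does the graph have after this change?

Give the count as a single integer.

Initial component count: 1
Add (1,2): endpoints already in same component. Count unchanged: 1.
New component count: 1

Answer: 1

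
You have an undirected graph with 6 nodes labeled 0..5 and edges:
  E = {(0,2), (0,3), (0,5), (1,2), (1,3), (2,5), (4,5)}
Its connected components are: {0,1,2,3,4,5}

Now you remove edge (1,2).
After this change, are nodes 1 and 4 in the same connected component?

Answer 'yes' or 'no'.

Initial components: {0,1,2,3,4,5}
Removing edge (1,2): not a bridge — component count unchanged at 1.
New components: {0,1,2,3,4,5}
Are 1 and 4 in the same component? yes

Answer: yes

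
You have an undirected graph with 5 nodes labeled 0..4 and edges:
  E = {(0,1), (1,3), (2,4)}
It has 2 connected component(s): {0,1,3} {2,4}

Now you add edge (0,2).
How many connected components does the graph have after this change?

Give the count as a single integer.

Initial component count: 2
Add (0,2): merges two components. Count decreases: 2 -> 1.
New component count: 1

Answer: 1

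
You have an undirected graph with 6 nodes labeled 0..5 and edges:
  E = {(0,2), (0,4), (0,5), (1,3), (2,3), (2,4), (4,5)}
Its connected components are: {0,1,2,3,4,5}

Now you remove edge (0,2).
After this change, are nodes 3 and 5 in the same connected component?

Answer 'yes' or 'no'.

Answer: yes

Derivation:
Initial components: {0,1,2,3,4,5}
Removing edge (0,2): not a bridge — component count unchanged at 1.
New components: {0,1,2,3,4,5}
Are 3 and 5 in the same component? yes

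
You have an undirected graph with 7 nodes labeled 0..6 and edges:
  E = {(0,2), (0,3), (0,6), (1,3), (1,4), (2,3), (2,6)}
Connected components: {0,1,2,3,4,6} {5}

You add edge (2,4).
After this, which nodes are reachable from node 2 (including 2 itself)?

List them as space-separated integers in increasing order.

Before: nodes reachable from 2: {0,1,2,3,4,6}
Adding (2,4): both endpoints already in same component. Reachability from 2 unchanged.
After: nodes reachable from 2: {0,1,2,3,4,6}

Answer: 0 1 2 3 4 6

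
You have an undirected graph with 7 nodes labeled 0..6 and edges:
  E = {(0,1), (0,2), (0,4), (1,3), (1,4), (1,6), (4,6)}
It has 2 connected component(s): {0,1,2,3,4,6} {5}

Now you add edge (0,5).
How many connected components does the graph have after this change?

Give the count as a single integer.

Initial component count: 2
Add (0,5): merges two components. Count decreases: 2 -> 1.
New component count: 1

Answer: 1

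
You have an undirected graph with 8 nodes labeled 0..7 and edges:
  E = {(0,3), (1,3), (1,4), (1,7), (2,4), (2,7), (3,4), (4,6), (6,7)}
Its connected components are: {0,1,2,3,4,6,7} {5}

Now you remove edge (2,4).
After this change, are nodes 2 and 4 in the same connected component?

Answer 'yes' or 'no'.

Initial components: {0,1,2,3,4,6,7} {5}
Removing edge (2,4): not a bridge — component count unchanged at 2.
New components: {0,1,2,3,4,6,7} {5}
Are 2 and 4 in the same component? yes

Answer: yes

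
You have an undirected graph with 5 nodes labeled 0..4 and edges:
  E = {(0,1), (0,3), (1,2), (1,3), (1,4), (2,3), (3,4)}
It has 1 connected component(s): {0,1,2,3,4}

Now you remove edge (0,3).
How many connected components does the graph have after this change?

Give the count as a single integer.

Answer: 1

Derivation:
Initial component count: 1
Remove (0,3): not a bridge. Count unchanged: 1.
  After removal, components: {0,1,2,3,4}
New component count: 1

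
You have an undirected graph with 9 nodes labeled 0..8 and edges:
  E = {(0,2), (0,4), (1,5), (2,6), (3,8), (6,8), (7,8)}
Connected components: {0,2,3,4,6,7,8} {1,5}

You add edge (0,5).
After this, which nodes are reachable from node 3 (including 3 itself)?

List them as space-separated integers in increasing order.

Answer: 0 1 2 3 4 5 6 7 8

Derivation:
Before: nodes reachable from 3: {0,2,3,4,6,7,8}
Adding (0,5): merges 3's component with another. Reachability grows.
After: nodes reachable from 3: {0,1,2,3,4,5,6,7,8}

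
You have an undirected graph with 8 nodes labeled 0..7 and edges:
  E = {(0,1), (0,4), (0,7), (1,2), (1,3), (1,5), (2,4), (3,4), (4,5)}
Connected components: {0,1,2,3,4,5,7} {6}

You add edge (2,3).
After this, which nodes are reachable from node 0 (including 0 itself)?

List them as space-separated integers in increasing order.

Answer: 0 1 2 3 4 5 7

Derivation:
Before: nodes reachable from 0: {0,1,2,3,4,5,7}
Adding (2,3): both endpoints already in same component. Reachability from 0 unchanged.
After: nodes reachable from 0: {0,1,2,3,4,5,7}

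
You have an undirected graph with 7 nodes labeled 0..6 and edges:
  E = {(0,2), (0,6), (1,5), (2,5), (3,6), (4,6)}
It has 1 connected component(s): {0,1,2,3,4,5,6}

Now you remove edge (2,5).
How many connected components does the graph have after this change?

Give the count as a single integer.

Answer: 2

Derivation:
Initial component count: 1
Remove (2,5): it was a bridge. Count increases: 1 -> 2.
  After removal, components: {0,2,3,4,6} {1,5}
New component count: 2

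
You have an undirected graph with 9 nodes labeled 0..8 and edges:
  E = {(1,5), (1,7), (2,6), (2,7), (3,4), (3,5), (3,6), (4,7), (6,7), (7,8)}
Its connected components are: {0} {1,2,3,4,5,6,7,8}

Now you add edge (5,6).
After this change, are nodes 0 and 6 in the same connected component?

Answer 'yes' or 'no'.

Initial components: {0} {1,2,3,4,5,6,7,8}
Adding edge (5,6): both already in same component {1,2,3,4,5,6,7,8}. No change.
New components: {0} {1,2,3,4,5,6,7,8}
Are 0 and 6 in the same component? no

Answer: no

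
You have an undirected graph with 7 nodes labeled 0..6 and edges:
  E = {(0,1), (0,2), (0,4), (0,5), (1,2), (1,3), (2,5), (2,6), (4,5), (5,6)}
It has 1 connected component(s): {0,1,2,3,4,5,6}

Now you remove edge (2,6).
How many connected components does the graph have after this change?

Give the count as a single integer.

Answer: 1

Derivation:
Initial component count: 1
Remove (2,6): not a bridge. Count unchanged: 1.
  After removal, components: {0,1,2,3,4,5,6}
New component count: 1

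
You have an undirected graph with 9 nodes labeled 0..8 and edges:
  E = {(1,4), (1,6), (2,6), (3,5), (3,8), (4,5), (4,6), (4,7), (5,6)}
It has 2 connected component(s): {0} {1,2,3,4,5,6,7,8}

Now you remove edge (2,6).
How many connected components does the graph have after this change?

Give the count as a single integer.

Initial component count: 2
Remove (2,6): it was a bridge. Count increases: 2 -> 3.
  After removal, components: {0} {1,3,4,5,6,7,8} {2}
New component count: 3

Answer: 3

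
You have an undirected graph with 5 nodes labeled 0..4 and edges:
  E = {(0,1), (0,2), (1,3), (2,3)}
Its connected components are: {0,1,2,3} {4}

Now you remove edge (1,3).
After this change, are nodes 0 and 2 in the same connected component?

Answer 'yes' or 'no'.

Initial components: {0,1,2,3} {4}
Removing edge (1,3): not a bridge — component count unchanged at 2.
New components: {0,1,2,3} {4}
Are 0 and 2 in the same component? yes

Answer: yes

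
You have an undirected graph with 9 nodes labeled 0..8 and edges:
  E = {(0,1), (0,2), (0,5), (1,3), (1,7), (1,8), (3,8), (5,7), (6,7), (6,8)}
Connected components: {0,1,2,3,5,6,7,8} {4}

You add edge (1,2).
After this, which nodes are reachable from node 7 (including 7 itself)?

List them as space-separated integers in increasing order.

Before: nodes reachable from 7: {0,1,2,3,5,6,7,8}
Adding (1,2): both endpoints already in same component. Reachability from 7 unchanged.
After: nodes reachable from 7: {0,1,2,3,5,6,7,8}

Answer: 0 1 2 3 5 6 7 8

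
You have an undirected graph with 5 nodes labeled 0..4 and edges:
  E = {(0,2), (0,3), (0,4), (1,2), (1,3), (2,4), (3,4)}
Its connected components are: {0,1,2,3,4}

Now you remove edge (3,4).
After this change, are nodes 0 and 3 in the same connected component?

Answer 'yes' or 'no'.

Initial components: {0,1,2,3,4}
Removing edge (3,4): not a bridge — component count unchanged at 1.
New components: {0,1,2,3,4}
Are 0 and 3 in the same component? yes

Answer: yes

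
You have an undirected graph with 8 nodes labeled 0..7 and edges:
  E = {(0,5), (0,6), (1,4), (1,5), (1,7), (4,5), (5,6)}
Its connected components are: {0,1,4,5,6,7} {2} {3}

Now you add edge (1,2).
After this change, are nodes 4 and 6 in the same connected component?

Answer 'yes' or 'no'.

Answer: yes

Derivation:
Initial components: {0,1,4,5,6,7} {2} {3}
Adding edge (1,2): merges {0,1,4,5,6,7} and {2}.
New components: {0,1,2,4,5,6,7} {3}
Are 4 and 6 in the same component? yes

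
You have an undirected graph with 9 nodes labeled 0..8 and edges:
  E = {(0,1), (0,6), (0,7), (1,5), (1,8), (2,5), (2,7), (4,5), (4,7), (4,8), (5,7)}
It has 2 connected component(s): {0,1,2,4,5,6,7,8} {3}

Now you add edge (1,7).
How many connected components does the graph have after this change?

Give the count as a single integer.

Answer: 2

Derivation:
Initial component count: 2
Add (1,7): endpoints already in same component. Count unchanged: 2.
New component count: 2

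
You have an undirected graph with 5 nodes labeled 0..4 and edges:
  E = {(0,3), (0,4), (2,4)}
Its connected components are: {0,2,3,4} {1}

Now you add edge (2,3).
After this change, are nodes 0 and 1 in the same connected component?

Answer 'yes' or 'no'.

Initial components: {0,2,3,4} {1}
Adding edge (2,3): both already in same component {0,2,3,4}. No change.
New components: {0,2,3,4} {1}
Are 0 and 1 in the same component? no

Answer: no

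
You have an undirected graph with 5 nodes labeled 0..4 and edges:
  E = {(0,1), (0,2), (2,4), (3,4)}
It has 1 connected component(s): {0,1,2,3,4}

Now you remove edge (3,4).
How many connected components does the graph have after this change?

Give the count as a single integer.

Answer: 2

Derivation:
Initial component count: 1
Remove (3,4): it was a bridge. Count increases: 1 -> 2.
  After removal, components: {0,1,2,4} {3}
New component count: 2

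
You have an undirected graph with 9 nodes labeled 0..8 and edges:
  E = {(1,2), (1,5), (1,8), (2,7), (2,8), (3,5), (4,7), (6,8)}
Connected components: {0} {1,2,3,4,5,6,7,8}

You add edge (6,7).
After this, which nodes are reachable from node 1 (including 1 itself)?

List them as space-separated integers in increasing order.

Answer: 1 2 3 4 5 6 7 8

Derivation:
Before: nodes reachable from 1: {1,2,3,4,5,6,7,8}
Adding (6,7): both endpoints already in same component. Reachability from 1 unchanged.
After: nodes reachable from 1: {1,2,3,4,5,6,7,8}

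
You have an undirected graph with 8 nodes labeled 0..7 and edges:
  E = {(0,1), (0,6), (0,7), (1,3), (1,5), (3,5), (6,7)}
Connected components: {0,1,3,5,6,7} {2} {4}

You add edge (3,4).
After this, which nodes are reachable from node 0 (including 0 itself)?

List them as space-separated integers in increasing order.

Answer: 0 1 3 4 5 6 7

Derivation:
Before: nodes reachable from 0: {0,1,3,5,6,7}
Adding (3,4): merges 0's component with another. Reachability grows.
After: nodes reachable from 0: {0,1,3,4,5,6,7}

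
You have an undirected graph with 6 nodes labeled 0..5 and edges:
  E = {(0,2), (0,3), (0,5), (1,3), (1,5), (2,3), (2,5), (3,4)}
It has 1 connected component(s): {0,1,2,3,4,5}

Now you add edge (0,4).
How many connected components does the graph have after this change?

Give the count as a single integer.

Initial component count: 1
Add (0,4): endpoints already in same component. Count unchanged: 1.
New component count: 1

Answer: 1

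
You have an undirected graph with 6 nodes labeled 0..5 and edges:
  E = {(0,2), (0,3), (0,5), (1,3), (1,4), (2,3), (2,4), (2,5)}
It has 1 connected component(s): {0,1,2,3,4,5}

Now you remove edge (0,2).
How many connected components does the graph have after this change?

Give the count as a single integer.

Initial component count: 1
Remove (0,2): not a bridge. Count unchanged: 1.
  After removal, components: {0,1,2,3,4,5}
New component count: 1

Answer: 1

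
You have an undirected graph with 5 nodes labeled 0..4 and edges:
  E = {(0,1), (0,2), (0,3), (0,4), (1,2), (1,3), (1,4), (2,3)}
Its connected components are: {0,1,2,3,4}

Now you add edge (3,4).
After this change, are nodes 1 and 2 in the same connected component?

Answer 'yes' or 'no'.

Initial components: {0,1,2,3,4}
Adding edge (3,4): both already in same component {0,1,2,3,4}. No change.
New components: {0,1,2,3,4}
Are 1 and 2 in the same component? yes

Answer: yes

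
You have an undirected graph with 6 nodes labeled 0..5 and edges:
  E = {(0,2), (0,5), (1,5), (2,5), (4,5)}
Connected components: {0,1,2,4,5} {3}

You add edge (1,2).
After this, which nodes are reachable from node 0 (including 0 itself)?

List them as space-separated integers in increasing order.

Before: nodes reachable from 0: {0,1,2,4,5}
Adding (1,2): both endpoints already in same component. Reachability from 0 unchanged.
After: nodes reachable from 0: {0,1,2,4,5}

Answer: 0 1 2 4 5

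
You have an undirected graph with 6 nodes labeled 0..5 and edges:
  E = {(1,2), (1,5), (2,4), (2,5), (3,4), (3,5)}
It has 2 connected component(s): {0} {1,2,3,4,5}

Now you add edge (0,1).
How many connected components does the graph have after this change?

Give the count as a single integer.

Initial component count: 2
Add (0,1): merges two components. Count decreases: 2 -> 1.
New component count: 1

Answer: 1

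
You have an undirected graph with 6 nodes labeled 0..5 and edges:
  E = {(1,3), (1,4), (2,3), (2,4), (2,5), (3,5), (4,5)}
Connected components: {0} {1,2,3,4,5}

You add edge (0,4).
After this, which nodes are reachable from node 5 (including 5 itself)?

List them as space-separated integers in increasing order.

Before: nodes reachable from 5: {1,2,3,4,5}
Adding (0,4): merges 5's component with another. Reachability grows.
After: nodes reachable from 5: {0,1,2,3,4,5}

Answer: 0 1 2 3 4 5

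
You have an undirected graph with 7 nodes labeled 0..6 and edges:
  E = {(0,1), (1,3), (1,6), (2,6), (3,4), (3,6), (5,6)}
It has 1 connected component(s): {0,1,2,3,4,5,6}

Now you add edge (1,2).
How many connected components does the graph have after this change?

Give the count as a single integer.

Initial component count: 1
Add (1,2): endpoints already in same component. Count unchanged: 1.
New component count: 1

Answer: 1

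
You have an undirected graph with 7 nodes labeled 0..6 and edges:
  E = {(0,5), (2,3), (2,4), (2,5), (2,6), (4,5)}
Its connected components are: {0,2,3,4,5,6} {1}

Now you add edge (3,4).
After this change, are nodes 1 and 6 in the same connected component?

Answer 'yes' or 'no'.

Answer: no

Derivation:
Initial components: {0,2,3,4,5,6} {1}
Adding edge (3,4): both already in same component {0,2,3,4,5,6}. No change.
New components: {0,2,3,4,5,6} {1}
Are 1 and 6 in the same component? no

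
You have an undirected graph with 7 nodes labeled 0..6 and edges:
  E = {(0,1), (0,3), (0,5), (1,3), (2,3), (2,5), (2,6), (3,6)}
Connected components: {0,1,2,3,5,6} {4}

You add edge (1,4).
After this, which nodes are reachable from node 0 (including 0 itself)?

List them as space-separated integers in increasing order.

Before: nodes reachable from 0: {0,1,2,3,5,6}
Adding (1,4): merges 0's component with another. Reachability grows.
After: nodes reachable from 0: {0,1,2,3,4,5,6}

Answer: 0 1 2 3 4 5 6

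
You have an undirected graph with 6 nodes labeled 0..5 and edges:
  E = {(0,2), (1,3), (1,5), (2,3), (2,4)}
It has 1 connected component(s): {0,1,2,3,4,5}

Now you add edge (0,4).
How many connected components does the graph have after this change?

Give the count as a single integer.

Initial component count: 1
Add (0,4): endpoints already in same component. Count unchanged: 1.
New component count: 1

Answer: 1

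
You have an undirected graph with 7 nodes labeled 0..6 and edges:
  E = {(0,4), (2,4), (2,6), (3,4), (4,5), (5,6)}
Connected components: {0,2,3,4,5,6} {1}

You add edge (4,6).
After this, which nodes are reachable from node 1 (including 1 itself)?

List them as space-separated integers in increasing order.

Answer: 1

Derivation:
Before: nodes reachable from 1: {1}
Adding (4,6): both endpoints already in same component. Reachability from 1 unchanged.
After: nodes reachable from 1: {1}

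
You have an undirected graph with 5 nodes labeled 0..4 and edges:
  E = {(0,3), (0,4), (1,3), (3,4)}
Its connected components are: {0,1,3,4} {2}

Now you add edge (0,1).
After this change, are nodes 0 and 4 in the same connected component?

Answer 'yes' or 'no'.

Initial components: {0,1,3,4} {2}
Adding edge (0,1): both already in same component {0,1,3,4}. No change.
New components: {0,1,3,4} {2}
Are 0 and 4 in the same component? yes

Answer: yes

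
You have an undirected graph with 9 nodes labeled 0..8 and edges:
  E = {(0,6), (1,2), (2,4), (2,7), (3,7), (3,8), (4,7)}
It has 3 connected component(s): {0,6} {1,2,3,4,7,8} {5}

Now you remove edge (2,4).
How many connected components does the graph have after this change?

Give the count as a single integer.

Initial component count: 3
Remove (2,4): not a bridge. Count unchanged: 3.
  After removal, components: {0,6} {1,2,3,4,7,8} {5}
New component count: 3

Answer: 3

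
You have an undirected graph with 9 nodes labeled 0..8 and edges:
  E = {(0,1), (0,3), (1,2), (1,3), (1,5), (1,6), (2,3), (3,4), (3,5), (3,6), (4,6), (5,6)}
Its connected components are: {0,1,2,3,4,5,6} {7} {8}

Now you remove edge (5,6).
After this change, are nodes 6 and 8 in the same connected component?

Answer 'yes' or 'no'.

Initial components: {0,1,2,3,4,5,6} {7} {8}
Removing edge (5,6): not a bridge — component count unchanged at 3.
New components: {0,1,2,3,4,5,6} {7} {8}
Are 6 and 8 in the same component? no

Answer: no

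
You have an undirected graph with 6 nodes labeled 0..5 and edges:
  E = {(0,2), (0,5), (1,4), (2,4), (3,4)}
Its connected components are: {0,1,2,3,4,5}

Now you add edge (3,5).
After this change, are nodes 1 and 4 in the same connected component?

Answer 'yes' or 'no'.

Answer: yes

Derivation:
Initial components: {0,1,2,3,4,5}
Adding edge (3,5): both already in same component {0,1,2,3,4,5}. No change.
New components: {0,1,2,3,4,5}
Are 1 and 4 in the same component? yes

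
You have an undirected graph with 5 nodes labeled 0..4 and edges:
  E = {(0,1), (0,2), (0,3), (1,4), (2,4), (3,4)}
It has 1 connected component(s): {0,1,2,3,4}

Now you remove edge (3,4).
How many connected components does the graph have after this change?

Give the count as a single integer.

Initial component count: 1
Remove (3,4): not a bridge. Count unchanged: 1.
  After removal, components: {0,1,2,3,4}
New component count: 1

Answer: 1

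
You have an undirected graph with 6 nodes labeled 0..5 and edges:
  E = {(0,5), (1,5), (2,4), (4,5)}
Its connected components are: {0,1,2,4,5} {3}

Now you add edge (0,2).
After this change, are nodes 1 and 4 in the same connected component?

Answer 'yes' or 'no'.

Initial components: {0,1,2,4,5} {3}
Adding edge (0,2): both already in same component {0,1,2,4,5}. No change.
New components: {0,1,2,4,5} {3}
Are 1 and 4 in the same component? yes

Answer: yes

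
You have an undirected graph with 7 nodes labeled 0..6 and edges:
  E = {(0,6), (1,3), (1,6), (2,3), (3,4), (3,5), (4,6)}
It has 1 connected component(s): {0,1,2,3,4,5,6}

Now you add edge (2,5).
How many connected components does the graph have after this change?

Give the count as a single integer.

Answer: 1

Derivation:
Initial component count: 1
Add (2,5): endpoints already in same component. Count unchanged: 1.
New component count: 1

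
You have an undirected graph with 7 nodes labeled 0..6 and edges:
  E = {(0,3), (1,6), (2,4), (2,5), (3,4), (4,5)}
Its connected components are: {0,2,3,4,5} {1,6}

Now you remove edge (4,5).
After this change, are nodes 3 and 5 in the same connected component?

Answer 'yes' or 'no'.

Answer: yes

Derivation:
Initial components: {0,2,3,4,5} {1,6}
Removing edge (4,5): not a bridge — component count unchanged at 2.
New components: {0,2,3,4,5} {1,6}
Are 3 and 5 in the same component? yes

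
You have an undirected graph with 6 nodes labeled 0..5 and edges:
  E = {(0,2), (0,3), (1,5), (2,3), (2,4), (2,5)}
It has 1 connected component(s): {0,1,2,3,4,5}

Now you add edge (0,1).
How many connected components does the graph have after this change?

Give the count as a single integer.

Answer: 1

Derivation:
Initial component count: 1
Add (0,1): endpoints already in same component. Count unchanged: 1.
New component count: 1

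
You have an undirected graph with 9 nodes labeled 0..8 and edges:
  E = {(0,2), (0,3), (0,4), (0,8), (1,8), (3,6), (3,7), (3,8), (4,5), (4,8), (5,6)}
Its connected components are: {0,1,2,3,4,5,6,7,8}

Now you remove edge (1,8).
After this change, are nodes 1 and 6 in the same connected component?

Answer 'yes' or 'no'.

Answer: no

Derivation:
Initial components: {0,1,2,3,4,5,6,7,8}
Removing edge (1,8): it was a bridge — component count 1 -> 2.
New components: {0,2,3,4,5,6,7,8} {1}
Are 1 and 6 in the same component? no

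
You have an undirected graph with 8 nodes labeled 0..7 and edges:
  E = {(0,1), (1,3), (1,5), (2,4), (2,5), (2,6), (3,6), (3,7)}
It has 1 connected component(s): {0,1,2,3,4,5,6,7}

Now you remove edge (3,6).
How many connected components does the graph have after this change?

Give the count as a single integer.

Answer: 1

Derivation:
Initial component count: 1
Remove (3,6): not a bridge. Count unchanged: 1.
  After removal, components: {0,1,2,3,4,5,6,7}
New component count: 1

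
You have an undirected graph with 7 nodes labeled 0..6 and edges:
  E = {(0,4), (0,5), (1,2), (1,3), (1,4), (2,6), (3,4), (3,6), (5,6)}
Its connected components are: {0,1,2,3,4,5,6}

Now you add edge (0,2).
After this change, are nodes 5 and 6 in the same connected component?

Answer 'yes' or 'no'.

Initial components: {0,1,2,3,4,5,6}
Adding edge (0,2): both already in same component {0,1,2,3,4,5,6}. No change.
New components: {0,1,2,3,4,5,6}
Are 5 and 6 in the same component? yes

Answer: yes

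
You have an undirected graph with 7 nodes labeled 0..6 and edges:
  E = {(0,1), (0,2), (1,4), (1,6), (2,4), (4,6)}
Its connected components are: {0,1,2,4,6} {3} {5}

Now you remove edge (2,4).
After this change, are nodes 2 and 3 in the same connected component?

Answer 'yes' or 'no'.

Answer: no

Derivation:
Initial components: {0,1,2,4,6} {3} {5}
Removing edge (2,4): not a bridge — component count unchanged at 3.
New components: {0,1,2,4,6} {3} {5}
Are 2 and 3 in the same component? no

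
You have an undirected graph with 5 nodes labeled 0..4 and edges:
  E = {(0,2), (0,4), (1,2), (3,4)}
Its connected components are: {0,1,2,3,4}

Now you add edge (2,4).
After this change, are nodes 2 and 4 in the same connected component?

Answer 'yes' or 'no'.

Initial components: {0,1,2,3,4}
Adding edge (2,4): both already in same component {0,1,2,3,4}. No change.
New components: {0,1,2,3,4}
Are 2 and 4 in the same component? yes

Answer: yes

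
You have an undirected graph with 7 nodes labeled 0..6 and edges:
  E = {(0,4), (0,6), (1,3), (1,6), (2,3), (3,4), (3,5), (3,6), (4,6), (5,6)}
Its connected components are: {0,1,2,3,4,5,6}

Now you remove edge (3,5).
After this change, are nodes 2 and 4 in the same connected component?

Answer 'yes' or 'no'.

Initial components: {0,1,2,3,4,5,6}
Removing edge (3,5): not a bridge — component count unchanged at 1.
New components: {0,1,2,3,4,5,6}
Are 2 and 4 in the same component? yes

Answer: yes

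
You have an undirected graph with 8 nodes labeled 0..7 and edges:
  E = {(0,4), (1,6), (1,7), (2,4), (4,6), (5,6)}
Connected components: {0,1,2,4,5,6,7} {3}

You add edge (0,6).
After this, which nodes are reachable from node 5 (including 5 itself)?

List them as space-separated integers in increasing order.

Before: nodes reachable from 5: {0,1,2,4,5,6,7}
Adding (0,6): both endpoints already in same component. Reachability from 5 unchanged.
After: nodes reachable from 5: {0,1,2,4,5,6,7}

Answer: 0 1 2 4 5 6 7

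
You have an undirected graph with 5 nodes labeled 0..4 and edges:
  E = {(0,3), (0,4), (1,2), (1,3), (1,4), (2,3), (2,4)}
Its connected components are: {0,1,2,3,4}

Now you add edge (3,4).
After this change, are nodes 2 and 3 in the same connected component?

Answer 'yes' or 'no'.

Answer: yes

Derivation:
Initial components: {0,1,2,3,4}
Adding edge (3,4): both already in same component {0,1,2,3,4}. No change.
New components: {0,1,2,3,4}
Are 2 and 3 in the same component? yes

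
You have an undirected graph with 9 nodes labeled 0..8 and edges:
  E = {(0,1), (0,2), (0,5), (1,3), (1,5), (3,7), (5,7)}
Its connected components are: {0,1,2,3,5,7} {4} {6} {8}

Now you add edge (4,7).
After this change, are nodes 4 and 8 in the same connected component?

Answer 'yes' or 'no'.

Answer: no

Derivation:
Initial components: {0,1,2,3,5,7} {4} {6} {8}
Adding edge (4,7): merges {4} and {0,1,2,3,5,7}.
New components: {0,1,2,3,4,5,7} {6} {8}
Are 4 and 8 in the same component? no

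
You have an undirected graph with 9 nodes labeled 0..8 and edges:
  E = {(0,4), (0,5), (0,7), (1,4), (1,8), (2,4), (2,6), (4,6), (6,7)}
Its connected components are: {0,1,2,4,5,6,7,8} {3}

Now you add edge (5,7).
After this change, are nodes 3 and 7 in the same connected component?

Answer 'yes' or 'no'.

Initial components: {0,1,2,4,5,6,7,8} {3}
Adding edge (5,7): both already in same component {0,1,2,4,5,6,7,8}. No change.
New components: {0,1,2,4,5,6,7,8} {3}
Are 3 and 7 in the same component? no

Answer: no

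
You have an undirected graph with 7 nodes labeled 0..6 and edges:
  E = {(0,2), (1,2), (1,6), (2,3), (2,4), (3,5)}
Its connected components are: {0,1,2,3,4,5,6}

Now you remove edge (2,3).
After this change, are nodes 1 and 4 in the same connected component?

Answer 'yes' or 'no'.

Answer: yes

Derivation:
Initial components: {0,1,2,3,4,5,6}
Removing edge (2,3): it was a bridge — component count 1 -> 2.
New components: {0,1,2,4,6} {3,5}
Are 1 and 4 in the same component? yes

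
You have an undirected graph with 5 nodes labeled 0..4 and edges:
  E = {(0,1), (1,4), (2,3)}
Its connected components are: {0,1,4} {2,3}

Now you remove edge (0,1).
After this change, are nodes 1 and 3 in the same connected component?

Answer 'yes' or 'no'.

Initial components: {0,1,4} {2,3}
Removing edge (0,1): it was a bridge — component count 2 -> 3.
New components: {0} {1,4} {2,3}
Are 1 and 3 in the same component? no

Answer: no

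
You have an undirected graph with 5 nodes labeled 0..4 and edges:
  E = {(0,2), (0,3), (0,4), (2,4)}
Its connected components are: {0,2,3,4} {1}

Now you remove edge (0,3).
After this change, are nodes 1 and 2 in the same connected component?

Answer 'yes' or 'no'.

Answer: no

Derivation:
Initial components: {0,2,3,4} {1}
Removing edge (0,3): it was a bridge — component count 2 -> 3.
New components: {0,2,4} {1} {3}
Are 1 and 2 in the same component? no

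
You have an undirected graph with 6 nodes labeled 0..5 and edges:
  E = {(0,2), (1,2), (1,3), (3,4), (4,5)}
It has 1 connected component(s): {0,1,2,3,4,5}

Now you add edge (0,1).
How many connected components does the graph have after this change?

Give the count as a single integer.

Initial component count: 1
Add (0,1): endpoints already in same component. Count unchanged: 1.
New component count: 1

Answer: 1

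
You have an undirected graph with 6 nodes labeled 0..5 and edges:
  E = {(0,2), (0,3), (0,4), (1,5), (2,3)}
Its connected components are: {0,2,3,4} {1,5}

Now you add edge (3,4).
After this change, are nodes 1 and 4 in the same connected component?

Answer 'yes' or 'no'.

Initial components: {0,2,3,4} {1,5}
Adding edge (3,4): both already in same component {0,2,3,4}. No change.
New components: {0,2,3,4} {1,5}
Are 1 and 4 in the same component? no

Answer: no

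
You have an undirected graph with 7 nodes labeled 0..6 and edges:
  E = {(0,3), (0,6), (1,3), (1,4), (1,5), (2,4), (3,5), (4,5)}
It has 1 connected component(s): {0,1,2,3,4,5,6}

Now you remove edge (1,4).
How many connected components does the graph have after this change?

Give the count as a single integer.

Answer: 1

Derivation:
Initial component count: 1
Remove (1,4): not a bridge. Count unchanged: 1.
  After removal, components: {0,1,2,3,4,5,6}
New component count: 1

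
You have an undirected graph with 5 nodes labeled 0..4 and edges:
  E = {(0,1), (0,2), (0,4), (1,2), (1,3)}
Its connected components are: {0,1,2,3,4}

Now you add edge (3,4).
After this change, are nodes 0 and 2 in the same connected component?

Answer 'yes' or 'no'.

Initial components: {0,1,2,3,4}
Adding edge (3,4): both already in same component {0,1,2,3,4}. No change.
New components: {0,1,2,3,4}
Are 0 and 2 in the same component? yes

Answer: yes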